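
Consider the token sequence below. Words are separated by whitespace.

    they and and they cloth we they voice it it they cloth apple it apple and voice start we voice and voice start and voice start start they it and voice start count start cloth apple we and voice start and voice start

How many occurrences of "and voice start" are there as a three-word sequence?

Scanning the 41 overlapping trigram windows for "and voice start":
  position 16–18: and voice start
  position 21–23: and voice start
  position 24–26: and voice start
  position 30–32: and voice start
  position 38–40: and voice start
  position 41–43: and voice start

6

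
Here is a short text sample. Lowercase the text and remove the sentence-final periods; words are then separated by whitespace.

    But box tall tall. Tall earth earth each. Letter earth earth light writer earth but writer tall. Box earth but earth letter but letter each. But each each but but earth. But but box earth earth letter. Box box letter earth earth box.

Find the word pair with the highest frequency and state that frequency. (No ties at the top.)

Bigram frequencies (highest first):
  earth earth: 4
  earth but: 3
  but box: 2
  tall tall: 2
  letter earth: 2
  box earth: 2
  … (23 more, each ≤ 2)

"earth earth", 4 times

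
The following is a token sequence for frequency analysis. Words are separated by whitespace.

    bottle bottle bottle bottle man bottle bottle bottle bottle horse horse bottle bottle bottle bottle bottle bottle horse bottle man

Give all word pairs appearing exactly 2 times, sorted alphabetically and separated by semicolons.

Bigram counts meeting the condition (exactly 2 times):
  bottle horse: 2
  bottle man: 2
  horse bottle: 2

bottle horse; bottle man; horse bottle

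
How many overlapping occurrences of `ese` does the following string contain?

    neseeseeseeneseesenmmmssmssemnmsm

5

Sliding a length-3 window over the 33 characters (31 positions):
  position 2–4: ese
  position 5–7: ese
  position 8–10: ese
  position 13–15: ese
  position 16–18: ese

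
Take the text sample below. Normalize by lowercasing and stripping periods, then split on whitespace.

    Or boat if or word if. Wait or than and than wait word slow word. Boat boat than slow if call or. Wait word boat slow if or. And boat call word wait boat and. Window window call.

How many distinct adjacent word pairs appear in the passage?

38 tokens → 37 bigram windows in total.
Repeated bigrams (each contributes count−1 duplicates):
  if or: 2
  slow if: 2
  wait word: 2
  word boat: 2
4 duplicate windows → 37 − 4 = 33 distinct.

33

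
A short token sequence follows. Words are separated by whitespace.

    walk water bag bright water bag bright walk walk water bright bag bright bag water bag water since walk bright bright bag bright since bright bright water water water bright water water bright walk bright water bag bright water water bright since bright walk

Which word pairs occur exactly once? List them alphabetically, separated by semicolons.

since walk; walk walk; water since

Bigram counts meeting the condition (exactly once):
  since walk: 1
  walk walk: 1
  water since: 1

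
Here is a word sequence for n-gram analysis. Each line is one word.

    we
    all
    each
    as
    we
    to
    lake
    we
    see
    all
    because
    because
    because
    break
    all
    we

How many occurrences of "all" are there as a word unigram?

3

Scanning the 16 tokens for "all":
  position 2: all
  position 10: all
  position 15: all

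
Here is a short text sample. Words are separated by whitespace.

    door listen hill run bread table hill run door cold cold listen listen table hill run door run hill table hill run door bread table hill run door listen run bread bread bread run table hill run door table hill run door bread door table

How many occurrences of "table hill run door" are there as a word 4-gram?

6

Scanning the 42 overlapping 4-gram windows for "table hill run door":
  position 6–9: table hill run door
  position 14–17: table hill run door
  position 20–23: table hill run door
  position 25–28: table hill run door
  position 35–38: table hill run door
  position 39–42: table hill run door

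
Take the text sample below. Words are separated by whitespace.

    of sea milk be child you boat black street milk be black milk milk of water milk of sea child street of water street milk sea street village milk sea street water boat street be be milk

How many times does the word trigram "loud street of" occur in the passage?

Scanning the 35 overlapping trigram windows for "loud street of":
  (none found)

0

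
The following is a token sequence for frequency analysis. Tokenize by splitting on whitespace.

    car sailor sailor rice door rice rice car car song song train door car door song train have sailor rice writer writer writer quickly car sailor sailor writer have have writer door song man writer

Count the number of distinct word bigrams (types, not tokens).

35 tokens → 34 bigram windows in total.
Repeated bigrams (each contributes count−1 duplicates):
  car sailor: 2
  door song: 2
  sailor rice: 2
  sailor sailor: 2
  song train: 2
  writer writer: 2
6 duplicate windows → 34 − 6 = 28 distinct.

28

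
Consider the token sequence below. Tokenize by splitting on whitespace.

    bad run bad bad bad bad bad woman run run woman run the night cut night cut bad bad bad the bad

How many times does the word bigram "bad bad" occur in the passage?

6

Scanning the 21 overlapping bigram windows for "bad bad":
  position 3–4: bad bad
  position 4–5: bad bad
  position 5–6: bad bad
  position 6–7: bad bad
  position 18–19: bad bad
  position 19–20: bad bad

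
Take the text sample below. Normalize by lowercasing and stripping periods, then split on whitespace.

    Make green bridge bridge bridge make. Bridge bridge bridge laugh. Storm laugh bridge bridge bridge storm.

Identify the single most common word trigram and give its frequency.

Trigram frequencies (highest first):
  bridge bridge bridge: 3
  make green bridge: 1
  green bridge bridge: 1
  bridge bridge make: 1
  bridge make bridge: 1
  make bridge bridge: 1
  … (6 more, each ≤ 1)

"bridge bridge bridge", 3 times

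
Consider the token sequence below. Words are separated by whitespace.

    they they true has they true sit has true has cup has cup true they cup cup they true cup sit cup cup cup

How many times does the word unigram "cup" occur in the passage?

Scanning the 24 tokens for "cup":
  position 11: cup
  position 13: cup
  position 16: cup
  position 17: cup
  position 20: cup
  position 22: cup
  position 23: cup
  position 24: cup

8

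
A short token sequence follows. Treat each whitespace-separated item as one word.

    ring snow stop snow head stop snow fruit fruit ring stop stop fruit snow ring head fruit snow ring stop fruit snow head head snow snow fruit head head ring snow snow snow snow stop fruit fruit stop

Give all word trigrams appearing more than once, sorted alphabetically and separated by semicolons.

Trigram counts meeting the condition (more than once):
  fruit snow ring: 2
  snow snow snow: 2
  stop fruit snow: 2

fruit snow ring; snow snow snow; stop fruit snow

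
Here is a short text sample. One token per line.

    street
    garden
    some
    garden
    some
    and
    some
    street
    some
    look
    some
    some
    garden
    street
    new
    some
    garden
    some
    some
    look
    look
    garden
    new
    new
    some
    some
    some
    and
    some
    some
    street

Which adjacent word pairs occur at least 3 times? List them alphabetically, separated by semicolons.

Bigram counts meeting the condition (at least 3 times):
  garden some: 3
  some garden: 3
  some some: 5

garden some; some garden; some some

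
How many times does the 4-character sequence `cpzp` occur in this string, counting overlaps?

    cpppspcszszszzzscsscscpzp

1

Sliding a length-4 window over the 25 characters (22 positions):
  position 22–25: cpzp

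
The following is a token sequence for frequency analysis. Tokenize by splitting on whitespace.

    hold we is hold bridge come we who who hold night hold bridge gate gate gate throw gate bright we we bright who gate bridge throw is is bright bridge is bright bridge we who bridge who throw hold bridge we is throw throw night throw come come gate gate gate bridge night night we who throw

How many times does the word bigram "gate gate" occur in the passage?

Scanning the 56 overlapping bigram windows for "gate gate":
  position 14–15: gate gate
  position 15–16: gate gate
  position 49–50: gate gate
  position 50–51: gate gate

4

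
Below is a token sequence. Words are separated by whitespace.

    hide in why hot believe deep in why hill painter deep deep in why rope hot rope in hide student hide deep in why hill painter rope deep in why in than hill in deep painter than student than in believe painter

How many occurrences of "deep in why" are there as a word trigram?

4

Scanning the 40 overlapping trigram windows for "deep in why":
  position 6–8: deep in why
  position 12–14: deep in why
  position 22–24: deep in why
  position 28–30: deep in why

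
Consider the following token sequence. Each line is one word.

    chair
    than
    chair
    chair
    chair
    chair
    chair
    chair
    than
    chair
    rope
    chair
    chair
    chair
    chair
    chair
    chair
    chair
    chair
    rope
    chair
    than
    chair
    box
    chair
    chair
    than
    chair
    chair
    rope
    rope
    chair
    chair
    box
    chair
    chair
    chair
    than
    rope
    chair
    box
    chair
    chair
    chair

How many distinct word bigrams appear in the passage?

9

44 tokens → 43 bigram windows in total.
Repeated bigrams (each contributes count−1 duplicates):
  chair chair: 19
  chair than: 5
  rope chair: 4
  than chair: 4
  box chair: 3
  chair box: 3
  chair rope: 3
34 duplicate windows → 43 − 34 = 9 distinct.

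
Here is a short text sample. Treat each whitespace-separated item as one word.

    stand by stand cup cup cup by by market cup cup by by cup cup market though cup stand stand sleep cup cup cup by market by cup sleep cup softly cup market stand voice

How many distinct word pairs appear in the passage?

35 tokens → 34 bigram windows in total.
Repeated bigrams (each contributes count−1 duplicates):
  cup cup: 6
  cup by: 3
  by by: 2
  by cup: 2
  by market: 2
  cup market: 2
  sleep cup: 2
12 duplicate windows → 34 − 12 = 22 distinct.

22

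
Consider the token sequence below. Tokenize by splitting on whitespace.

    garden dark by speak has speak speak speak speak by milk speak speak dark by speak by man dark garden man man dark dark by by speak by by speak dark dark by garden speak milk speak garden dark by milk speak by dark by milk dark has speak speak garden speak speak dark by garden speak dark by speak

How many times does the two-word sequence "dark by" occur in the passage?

Scanning the 59 overlapping bigram windows for "dark by":
  position 2–3: dark by
  position 14–15: dark by
  position 24–25: dark by
  position 32–33: dark by
  position 39–40: dark by
  position 44–45: dark by
  position 54–55: dark by
  position 58–59: dark by

8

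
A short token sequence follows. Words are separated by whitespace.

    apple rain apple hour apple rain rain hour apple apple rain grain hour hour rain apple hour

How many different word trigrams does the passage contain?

14

17 tokens → 15 trigram windows in total.
Repeated trigrams (each contributes count−1 duplicates):
  rain apple hour: 2
1 duplicate windows → 15 − 1 = 14 distinct.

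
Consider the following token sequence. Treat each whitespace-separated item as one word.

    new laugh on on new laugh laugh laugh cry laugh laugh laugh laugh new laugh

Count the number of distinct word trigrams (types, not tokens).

15 tokens → 13 trigram windows in total.
Repeated trigrams (each contributes count−1 duplicates):
  laugh laugh laugh: 3
2 duplicate windows → 13 − 2 = 11 distinct.

11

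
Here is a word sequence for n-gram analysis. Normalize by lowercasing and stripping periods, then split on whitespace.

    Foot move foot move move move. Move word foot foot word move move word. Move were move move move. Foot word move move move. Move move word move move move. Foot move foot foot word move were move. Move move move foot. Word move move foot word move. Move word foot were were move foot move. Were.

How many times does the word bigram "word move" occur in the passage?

7

Scanning the 56 overlapping bigram windows for "word move":
  position 11–12: word move
  position 14–15: word move
  position 21–22: word move
  position 27–28: word move
  position 35–36: word move
  position 43–44: word move
  position 47–48: word move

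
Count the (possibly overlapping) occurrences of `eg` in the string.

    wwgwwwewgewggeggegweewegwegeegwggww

Sliding a length-2 window over the 35 characters (34 positions):
  position 14–15: eg
  position 17–18: eg
  position 23–24: eg
  position 26–27: eg
  position 29–30: eg

5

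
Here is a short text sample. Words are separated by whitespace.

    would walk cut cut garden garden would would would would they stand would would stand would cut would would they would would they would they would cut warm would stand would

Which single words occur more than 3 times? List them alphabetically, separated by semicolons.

cut; they; would

Unigram counts meeting the condition (more than 3 times):
  cut: 4
  they: 4
  would: 16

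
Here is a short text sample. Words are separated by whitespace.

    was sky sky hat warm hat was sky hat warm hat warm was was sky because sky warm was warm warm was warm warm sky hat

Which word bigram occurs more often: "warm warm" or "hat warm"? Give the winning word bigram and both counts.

"warm warm": 2 occurrences
"hat warm": 3 occurrences

"hat warm" (3 vs 2)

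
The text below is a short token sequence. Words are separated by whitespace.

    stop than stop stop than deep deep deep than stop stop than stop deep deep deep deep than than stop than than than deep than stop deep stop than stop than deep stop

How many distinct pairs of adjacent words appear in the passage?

9

33 tokens → 32 bigram windows in total.
Repeated bigrams (each contributes count−1 duplicates):
  stop than: 6
  than stop: 6
  deep deep: 5
  deep than: 3
  than deep: 3
  than than: 3
  deep stop: 2
  stop deep: 2
  … (1 more repeated)
23 duplicate windows → 32 − 23 = 9 distinct.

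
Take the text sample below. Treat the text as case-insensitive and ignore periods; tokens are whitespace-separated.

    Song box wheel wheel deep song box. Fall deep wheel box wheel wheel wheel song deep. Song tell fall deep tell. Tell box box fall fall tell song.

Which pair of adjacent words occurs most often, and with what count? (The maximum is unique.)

Bigram frequencies (highest first):
  wheel wheel: 3
  song box: 2
  box wheel: 2
  deep song: 2
  box fall: 2
  fall deep: 2
  … (14 more, each ≤ 1)

"wheel wheel", 3 times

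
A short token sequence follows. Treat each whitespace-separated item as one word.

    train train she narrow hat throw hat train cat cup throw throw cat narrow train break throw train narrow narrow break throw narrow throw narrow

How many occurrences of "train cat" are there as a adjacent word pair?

1

Scanning the 24 overlapping bigram windows for "train cat":
  position 8–9: train cat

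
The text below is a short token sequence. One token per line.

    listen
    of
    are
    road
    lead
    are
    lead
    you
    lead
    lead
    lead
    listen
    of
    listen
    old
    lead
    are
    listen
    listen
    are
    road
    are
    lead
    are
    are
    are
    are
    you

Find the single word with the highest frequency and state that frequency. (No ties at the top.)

"are", 9 times

Unigram frequencies (highest first):
  are: 9
  lead: 7
  listen: 5
  of: 2
  road: 2
  you: 2
  … (1 more, each ≤ 1)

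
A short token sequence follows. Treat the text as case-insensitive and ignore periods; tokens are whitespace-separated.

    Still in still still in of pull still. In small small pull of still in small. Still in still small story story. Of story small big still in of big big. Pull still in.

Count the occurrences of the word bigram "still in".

7

Scanning the 33 overlapping bigram windows for "still in":
  position 1–2: still in
  position 4–5: still in
  position 8–9: still in
  position 14–15: still in
  position 17–18: still in
  position 27–28: still in
  position 33–34: still in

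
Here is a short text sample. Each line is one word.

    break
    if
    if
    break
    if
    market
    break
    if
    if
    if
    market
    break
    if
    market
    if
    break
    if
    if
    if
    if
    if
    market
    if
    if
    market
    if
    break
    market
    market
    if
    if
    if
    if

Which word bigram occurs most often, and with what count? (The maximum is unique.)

"if if", 11 times

Bigram frequencies (highest first):
  if if: 11
  break if: 5
  if market: 5
  market if: 4
  if break: 3
  market break: 2
  … (2 more, each ≤ 1)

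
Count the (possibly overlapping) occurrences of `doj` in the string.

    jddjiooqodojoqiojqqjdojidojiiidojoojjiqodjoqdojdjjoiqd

5

Sliding a length-3 window over the 54 characters (52 positions):
  position 10–12: doj
  position 21–23: doj
  position 25–27: doj
  position 31–33: doj
  position 45–47: doj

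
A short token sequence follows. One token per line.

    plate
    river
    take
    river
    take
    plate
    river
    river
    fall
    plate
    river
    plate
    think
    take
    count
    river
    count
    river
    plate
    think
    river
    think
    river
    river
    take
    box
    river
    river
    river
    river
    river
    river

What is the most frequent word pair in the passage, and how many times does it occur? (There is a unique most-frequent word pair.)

Bigram frequencies (highest first):
  river river: 7
  plate river: 3
  river take: 3
  river plate: 2
  plate think: 2
  count river: 2
  … (11 more, each ≤ 2)

"river river", 7 times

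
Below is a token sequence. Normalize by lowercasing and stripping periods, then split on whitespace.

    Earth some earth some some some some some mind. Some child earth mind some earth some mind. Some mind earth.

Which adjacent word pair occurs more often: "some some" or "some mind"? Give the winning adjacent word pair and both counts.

"some some": 4 occurrences
"some mind": 3 occurrences

"some some" (4 vs 3)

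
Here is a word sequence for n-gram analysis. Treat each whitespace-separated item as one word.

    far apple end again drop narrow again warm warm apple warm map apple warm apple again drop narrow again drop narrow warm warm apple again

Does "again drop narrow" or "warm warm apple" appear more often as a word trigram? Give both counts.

"again drop narrow" (3 vs 2)

"again drop narrow": 3 occurrences
"warm warm apple": 2 occurrences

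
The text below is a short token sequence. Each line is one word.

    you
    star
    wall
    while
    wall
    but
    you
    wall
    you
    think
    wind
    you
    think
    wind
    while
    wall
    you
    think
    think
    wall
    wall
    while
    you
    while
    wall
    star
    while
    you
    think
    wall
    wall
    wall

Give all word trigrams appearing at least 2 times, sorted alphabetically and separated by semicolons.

think wall wall; wall you think; you think wind

Trigram counts meeting the condition (at least 2 times):
  think wall wall: 2
  wall you think: 2
  you think wind: 2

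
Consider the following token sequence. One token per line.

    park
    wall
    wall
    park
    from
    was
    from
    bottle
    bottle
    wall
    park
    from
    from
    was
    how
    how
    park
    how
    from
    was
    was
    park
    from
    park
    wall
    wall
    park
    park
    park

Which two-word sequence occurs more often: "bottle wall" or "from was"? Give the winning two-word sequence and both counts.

"bottle wall": 1 occurrence
"from was": 3 occurrences

"from was" (3 vs 1)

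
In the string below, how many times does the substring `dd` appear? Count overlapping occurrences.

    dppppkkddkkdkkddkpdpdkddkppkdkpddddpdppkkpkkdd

Sliding a length-2 window over the 46 characters (45 positions):
  position 8–9: dd
  position 15–16: dd
  position 23–24: dd
  position 32–33: dd
  position 33–34: dd
  position 34–35: dd
  position 45–46: dd

7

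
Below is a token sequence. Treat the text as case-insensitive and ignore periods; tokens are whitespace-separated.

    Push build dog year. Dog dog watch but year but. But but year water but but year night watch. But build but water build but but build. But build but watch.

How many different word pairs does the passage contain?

19

31 tokens → 30 bigram windows in total.
Repeated bigrams (each contributes count−1 duplicates):
  build but: 4
  but but: 4
  but build: 3
  but year: 3
  watch but: 2
11 duplicate windows → 30 − 11 = 19 distinct.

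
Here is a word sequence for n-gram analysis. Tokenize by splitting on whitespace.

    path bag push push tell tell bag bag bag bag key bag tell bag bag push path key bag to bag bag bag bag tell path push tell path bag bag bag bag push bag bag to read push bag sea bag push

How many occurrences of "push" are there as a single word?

Scanning the 43 tokens for "push":
  position 3: push
  position 4: push
  position 16: push
  position 27: push
  position 34: push
  position 39: push
  position 43: push

7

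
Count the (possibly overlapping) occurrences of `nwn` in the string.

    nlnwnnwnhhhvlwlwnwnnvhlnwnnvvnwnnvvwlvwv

5

Sliding a length-3 window over the 40 characters (38 positions):
  position 3–5: nwn
  position 6–8: nwn
  position 17–19: nwn
  position 24–26: nwn
  position 30–32: nwn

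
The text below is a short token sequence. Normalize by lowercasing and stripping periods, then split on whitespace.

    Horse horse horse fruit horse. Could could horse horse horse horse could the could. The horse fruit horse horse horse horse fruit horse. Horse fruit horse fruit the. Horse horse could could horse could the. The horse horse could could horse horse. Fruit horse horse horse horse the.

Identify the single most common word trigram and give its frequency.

Trigram frequencies (highest first):
  horse horse horse: 7
  horse fruit horse: 5
  horse horse fruit: 4
  horse could could: 3
  could could horse: 3
  horse horse could: 3
  … (16 more, each ≤ 3)

"horse horse horse", 7 times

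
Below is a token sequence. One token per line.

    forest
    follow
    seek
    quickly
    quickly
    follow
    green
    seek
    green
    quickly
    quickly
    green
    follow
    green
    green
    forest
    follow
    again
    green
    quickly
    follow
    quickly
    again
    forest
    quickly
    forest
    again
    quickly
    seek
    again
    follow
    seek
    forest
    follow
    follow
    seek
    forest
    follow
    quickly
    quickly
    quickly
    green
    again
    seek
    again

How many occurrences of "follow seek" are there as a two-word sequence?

3

Scanning the 44 overlapping bigram windows for "follow seek":
  position 2–3: follow seek
  position 31–32: follow seek
  position 35–36: follow seek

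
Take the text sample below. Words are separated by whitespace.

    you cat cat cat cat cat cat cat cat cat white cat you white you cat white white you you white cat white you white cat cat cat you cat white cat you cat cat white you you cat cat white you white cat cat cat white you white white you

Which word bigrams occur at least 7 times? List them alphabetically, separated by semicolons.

cat cat; cat white; white you

Bigram counts meeting the condition (at least 7 times):
  cat cat: 14
  cat white: 7
  white you: 7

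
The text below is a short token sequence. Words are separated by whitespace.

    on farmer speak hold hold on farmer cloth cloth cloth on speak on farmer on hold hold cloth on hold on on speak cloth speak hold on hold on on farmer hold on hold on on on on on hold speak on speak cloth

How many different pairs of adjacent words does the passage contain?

44 tokens → 43 bigram windows in total.
Repeated bigrams (each contributes count−1 duplicates):
  hold on: 6
  on on: 6
  on hold: 5
  on farmer: 4
  on speak: 3
  cloth cloth: 2
  cloth on: 2
  hold hold: 2
  … (3 more repeated)
25 duplicate windows → 43 − 25 = 18 distinct.

18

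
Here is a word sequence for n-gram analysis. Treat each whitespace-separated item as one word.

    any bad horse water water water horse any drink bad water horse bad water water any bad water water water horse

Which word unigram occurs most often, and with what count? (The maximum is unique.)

"water", 9 times

Unigram frequencies (highest first):
  water: 9
  bad: 4
  horse: 4
  any: 3
  drink: 1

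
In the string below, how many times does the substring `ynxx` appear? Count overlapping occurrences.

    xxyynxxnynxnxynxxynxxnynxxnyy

Sliding a length-4 window over the 29 characters (26 positions):
  position 4–7: ynxx
  position 14–17: ynxx
  position 18–21: ynxx
  position 23–26: ynxx

4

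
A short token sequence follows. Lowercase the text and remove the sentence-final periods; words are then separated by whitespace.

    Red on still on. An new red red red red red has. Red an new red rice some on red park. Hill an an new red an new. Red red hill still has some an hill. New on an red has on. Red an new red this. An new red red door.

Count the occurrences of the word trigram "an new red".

Scanning the 50 overlapping trigram windows for "an new red":
  position 5–7: an new red
  position 14–16: an new red
  position 24–26: an new red
  position 27–29: an new red
  position 44–46: an new red
  position 48–50: an new red

6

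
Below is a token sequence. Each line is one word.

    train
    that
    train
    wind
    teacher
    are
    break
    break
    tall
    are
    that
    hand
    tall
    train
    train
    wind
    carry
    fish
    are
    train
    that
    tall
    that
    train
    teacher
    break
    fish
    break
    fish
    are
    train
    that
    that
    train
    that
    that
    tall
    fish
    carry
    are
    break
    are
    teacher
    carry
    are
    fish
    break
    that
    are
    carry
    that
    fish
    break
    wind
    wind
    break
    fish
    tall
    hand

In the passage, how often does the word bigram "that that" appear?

Scanning the 58 overlapping bigram windows for "that that":
  position 32–33: that that
  position 35–36: that that

2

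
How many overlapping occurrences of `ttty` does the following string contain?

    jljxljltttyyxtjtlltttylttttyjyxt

Sliding a length-4 window over the 32 characters (29 positions):
  position 8–11: ttty
  position 19–22: ttty
  position 25–28: ttty

3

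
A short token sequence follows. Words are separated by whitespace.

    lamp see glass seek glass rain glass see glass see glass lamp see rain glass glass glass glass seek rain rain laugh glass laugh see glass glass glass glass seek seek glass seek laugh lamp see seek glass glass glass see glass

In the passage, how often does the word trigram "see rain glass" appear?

1

Scanning the 40 overlapping trigram windows for "see rain glass":
  position 13–15: see rain glass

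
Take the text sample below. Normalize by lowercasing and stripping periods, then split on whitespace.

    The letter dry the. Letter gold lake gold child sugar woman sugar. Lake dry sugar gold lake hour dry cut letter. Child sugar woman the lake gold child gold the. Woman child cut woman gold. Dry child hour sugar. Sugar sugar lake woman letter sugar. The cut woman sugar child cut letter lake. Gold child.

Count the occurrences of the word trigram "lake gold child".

Scanning the 53 overlapping trigram windows for "lake gold child":
  position 7–9: lake gold child
  position 26–28: lake gold child
  position 53–55: lake gold child

3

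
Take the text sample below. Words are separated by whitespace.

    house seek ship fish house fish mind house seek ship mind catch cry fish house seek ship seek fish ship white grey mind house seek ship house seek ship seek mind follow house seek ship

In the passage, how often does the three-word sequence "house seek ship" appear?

Scanning the 33 overlapping trigram windows for "house seek ship":
  position 1–3: house seek ship
  position 8–10: house seek ship
  position 15–17: house seek ship
  position 24–26: house seek ship
  position 27–29: house seek ship
  position 33–35: house seek ship

6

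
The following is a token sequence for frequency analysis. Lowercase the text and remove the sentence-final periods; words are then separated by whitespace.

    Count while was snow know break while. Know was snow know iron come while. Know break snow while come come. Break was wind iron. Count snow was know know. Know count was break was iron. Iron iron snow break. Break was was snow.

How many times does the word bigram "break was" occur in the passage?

Scanning the 42 overlapping bigram windows for "break was":
  position 21–22: break was
  position 33–34: break was
  position 40–41: break was

3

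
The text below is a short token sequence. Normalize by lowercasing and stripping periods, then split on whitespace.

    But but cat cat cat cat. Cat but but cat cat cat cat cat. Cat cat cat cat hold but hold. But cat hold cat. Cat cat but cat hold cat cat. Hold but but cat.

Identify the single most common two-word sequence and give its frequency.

"cat cat", 15 times

Bigram frequencies (highest first):
  cat cat: 15
  but cat: 5
  cat hold: 4
  but but: 3
  hold but: 3
  cat but: 2
  … (2 more, each ≤ 2)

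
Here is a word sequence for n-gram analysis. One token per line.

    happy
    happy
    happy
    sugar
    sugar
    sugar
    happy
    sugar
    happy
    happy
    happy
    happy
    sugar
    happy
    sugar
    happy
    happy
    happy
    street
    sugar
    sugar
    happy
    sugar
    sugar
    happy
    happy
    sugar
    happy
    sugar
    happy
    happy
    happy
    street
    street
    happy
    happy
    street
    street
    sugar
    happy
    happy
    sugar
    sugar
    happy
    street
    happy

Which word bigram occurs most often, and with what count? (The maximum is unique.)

Bigram frequencies (highest first):
  happy happy: 12
  sugar happy: 10
  happy sugar: 8
  sugar sugar: 5
  happy street: 4
  street sugar: 2
  … (2 more, each ≤ 2)

"happy happy", 12 times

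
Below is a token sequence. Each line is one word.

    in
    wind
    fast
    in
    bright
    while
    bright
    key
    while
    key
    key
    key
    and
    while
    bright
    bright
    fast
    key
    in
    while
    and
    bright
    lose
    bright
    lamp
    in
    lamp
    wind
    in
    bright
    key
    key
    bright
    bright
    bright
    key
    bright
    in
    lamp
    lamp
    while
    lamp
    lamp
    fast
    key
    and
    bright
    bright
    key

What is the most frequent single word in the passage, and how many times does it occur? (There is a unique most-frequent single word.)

"bright", 13 times

Unigram frequencies (highest first):
  bright: 13
  key: 10
  in: 6
  lamp: 6
  while: 5
  fast: 3
  … (3 more, each ≤ 3)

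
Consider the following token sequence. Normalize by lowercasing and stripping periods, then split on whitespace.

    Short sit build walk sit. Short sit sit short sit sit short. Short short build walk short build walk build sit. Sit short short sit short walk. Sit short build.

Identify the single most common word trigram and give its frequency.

Trigram frequencies (highest first):
  sit sit short: 3
  walk sit short: 2
  sit short sit: 2
  short sit sit: 2
  sit short short: 2
  short build walk: 2
  … (15 more, each ≤ 1)

"sit sit short", 3 times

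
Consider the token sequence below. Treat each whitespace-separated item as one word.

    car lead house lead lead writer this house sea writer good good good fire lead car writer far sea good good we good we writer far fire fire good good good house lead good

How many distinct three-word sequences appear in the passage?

31

34 tokens → 32 trigram windows in total.
Repeated trigrams (each contributes count−1 duplicates):
  good good good: 2
1 duplicate windows → 32 − 1 = 31 distinct.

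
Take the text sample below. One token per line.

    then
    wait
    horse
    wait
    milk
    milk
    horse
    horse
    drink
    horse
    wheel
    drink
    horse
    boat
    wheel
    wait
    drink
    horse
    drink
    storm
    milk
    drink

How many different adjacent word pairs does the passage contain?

22 tokens → 21 bigram windows in total.
Repeated bigrams (each contributes count−1 duplicates):
  drink horse: 3
  horse drink: 2
3 duplicate windows → 21 − 3 = 18 distinct.

18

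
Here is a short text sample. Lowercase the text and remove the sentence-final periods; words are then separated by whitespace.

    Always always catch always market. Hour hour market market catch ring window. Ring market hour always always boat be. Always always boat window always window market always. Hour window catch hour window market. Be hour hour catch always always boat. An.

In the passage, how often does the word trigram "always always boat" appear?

3

Scanning the 39 overlapping trigram windows for "always always boat":
  position 16–18: always always boat
  position 20–22: always always boat
  position 38–40: always always boat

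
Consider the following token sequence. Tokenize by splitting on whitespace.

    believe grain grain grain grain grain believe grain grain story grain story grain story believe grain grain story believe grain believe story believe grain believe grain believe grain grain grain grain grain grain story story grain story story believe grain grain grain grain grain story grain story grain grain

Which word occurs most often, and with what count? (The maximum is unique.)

"grain", 29 times

Unigram frequencies (highest first):
  grain: 29
  story: 11
  believe: 9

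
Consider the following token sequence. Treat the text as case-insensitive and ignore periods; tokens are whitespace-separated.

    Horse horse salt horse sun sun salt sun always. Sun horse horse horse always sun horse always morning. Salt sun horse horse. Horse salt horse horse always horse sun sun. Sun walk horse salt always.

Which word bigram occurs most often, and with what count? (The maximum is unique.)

Bigram frequencies (highest first):
  horse horse: 6
  horse salt: 3
  sun sun: 3
  sun horse: 3
  horse always: 3
  salt horse: 2
  … (11 more, each ≤ 2)

"horse horse", 6 times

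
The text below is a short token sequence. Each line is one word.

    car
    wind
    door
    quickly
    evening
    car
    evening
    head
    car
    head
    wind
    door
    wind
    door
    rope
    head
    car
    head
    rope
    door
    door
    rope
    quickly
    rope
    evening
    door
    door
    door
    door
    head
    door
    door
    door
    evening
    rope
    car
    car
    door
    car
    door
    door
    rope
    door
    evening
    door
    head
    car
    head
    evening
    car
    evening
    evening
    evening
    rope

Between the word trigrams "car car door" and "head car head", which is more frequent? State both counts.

"head car head" (3 vs 1)

"car car door": 1 occurrence
"head car head": 3 occurrences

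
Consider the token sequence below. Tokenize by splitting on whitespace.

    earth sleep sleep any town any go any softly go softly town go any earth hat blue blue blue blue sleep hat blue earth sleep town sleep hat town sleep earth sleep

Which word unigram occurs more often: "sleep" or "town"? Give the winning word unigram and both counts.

"sleep": 7 occurrences
"town": 4 occurrences

"sleep" (7 vs 4)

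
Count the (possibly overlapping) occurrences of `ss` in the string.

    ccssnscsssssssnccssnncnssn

Sliding a length-2 window over the 26 characters (25 positions):
  position 3–4: ss
  position 8–9: ss
  position 9–10: ss
  position 10–11: ss
  position 11–12: ss
  position 12–13: ss
  position 13–14: ss
  position 18–19: ss
  position 24–25: ss

9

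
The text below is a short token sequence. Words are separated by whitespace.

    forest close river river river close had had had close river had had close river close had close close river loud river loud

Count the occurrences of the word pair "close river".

Scanning the 22 overlapping bigram windows for "close river":
  position 2–3: close river
  position 10–11: close river
  position 14–15: close river
  position 19–20: close river

4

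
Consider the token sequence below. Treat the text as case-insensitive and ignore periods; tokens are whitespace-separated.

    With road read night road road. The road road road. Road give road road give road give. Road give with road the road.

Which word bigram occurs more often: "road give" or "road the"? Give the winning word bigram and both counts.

"road give": 4 occurrences
"road the": 2 occurrences

"road give" (4 vs 2)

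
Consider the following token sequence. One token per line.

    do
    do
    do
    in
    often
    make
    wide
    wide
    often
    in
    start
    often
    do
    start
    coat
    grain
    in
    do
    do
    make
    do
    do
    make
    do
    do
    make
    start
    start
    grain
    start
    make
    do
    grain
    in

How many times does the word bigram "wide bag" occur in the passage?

Scanning the 33 overlapping bigram windows for "wide bag":
  (none found)

0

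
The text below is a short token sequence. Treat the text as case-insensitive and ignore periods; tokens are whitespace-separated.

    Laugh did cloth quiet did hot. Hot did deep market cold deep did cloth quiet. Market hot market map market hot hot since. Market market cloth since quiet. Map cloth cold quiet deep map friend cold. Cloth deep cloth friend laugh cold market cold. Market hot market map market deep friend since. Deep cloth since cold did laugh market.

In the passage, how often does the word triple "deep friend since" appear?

Scanning the 57 overlapping trigram windows for "deep friend since":
  position 50–52: deep friend since

1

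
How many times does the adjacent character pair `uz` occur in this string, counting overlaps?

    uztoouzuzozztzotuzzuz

Sliding a length-2 window over the 21 characters (20 positions):
  position 1–2: uz
  position 6–7: uz
  position 8–9: uz
  position 17–18: uz
  position 20–21: uz

5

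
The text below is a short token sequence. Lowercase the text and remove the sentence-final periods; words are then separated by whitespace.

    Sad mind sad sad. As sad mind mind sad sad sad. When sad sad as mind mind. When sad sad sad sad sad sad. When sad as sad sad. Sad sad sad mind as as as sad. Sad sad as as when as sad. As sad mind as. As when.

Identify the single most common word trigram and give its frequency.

"sad sad sad", 9 times

Trigram frequencies (highest first):
  sad sad sad: 9
  sad sad as: 3
  sad as sad: 3
  mind sad sad: 2
  as sad mind: 2
  sad sad when: 2
  … (21 more, each ≤ 2)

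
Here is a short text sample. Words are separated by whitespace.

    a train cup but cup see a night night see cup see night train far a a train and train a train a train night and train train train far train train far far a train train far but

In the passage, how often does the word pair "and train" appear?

2

Scanning the 38 overlapping bigram windows for "and train":
  position 19–20: and train
  position 26–27: and train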